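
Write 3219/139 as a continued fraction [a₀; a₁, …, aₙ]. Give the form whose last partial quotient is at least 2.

3219 = 23*139 + 22
139 = 6*22 + 7
22 = 3*7 + 1
7 = 7*1 + 0  (stop)
So 3219/139 = [23; 6, 3, 7].

[23; 6, 3, 7]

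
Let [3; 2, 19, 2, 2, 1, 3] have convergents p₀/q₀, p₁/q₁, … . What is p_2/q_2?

Using pₖ = aₖpₖ₋₁ + pₖ₋₂, qₖ = aₖqₖ₋₁ + qₖ₋₂ (with p₋₁=1, p₋₂=0, q₋₁=0, q₋₂=1):
  k=0: a=3, p=3, q=1
  k=1: a=2, p=7, q=2
  k=2: a=19, p=136, q=39

136/39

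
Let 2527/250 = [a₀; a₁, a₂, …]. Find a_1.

9

2527 = 10·250 + 27   →  a_0 = 10
250 = 9·27 + 7   →  a_1 = 9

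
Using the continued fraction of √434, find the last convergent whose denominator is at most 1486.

√434 = [20; 1, 4, 1, 40, …] (period length 4).
Convergents:
  p_0/q_0 = 20/1
  p_1/q_1 = 21/1
  p_2/q_2 = 104/5
  p_3/q_3 = 125/6
  p_4/q_4 = 5104/245
  p_5/q_5 = 5229/251
  p_6/q_6 = 26020/1249
  p_7/q_7 = 31249/1500
q_6 = 1249 ≤ 1486 < 1500 = q_7, so the answer is 26020/1249.

26020/1249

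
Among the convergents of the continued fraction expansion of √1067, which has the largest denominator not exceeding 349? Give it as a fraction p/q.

√1067 = [32; 1, 1, 1, 64, …] (period length 4).
Convergents:
  p_0/q_0 = 32/1
  p_1/q_1 = 33/1
  p_2/q_2 = 65/2
  p_3/q_3 = 98/3
  p_4/q_4 = 6337/194
  p_5/q_5 = 6435/197
  p_6/q_6 = 12772/391
q_5 = 197 ≤ 349 < 391 = q_6, so the answer is 6435/197.

6435/197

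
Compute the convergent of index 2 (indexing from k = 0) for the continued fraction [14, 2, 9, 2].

Using pₖ = aₖpₖ₋₁ + pₖ₋₂, qₖ = aₖqₖ₋₁ + qₖ₋₂ (with p₋₁=1, p₋₂=0, q₋₁=0, q₋₂=1):
  k=0: a=14, p=14, q=1
  k=1: a=2, p=29, q=2
  k=2: a=9, p=275, q=19

275/19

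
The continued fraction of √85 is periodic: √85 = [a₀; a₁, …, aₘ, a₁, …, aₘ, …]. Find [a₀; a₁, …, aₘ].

[9; 4, 1, 1, 4, 18]

a₀ = ⌊√85⌋ = 9.
With m₀=0, d₀=1 and mₖ₊₁ = dₖaₖ − mₖ, dₖ₊₁ = (n − mₖ₊₁²)/dₖ, aₖ₊₁ = ⌊(a₀+mₖ₊₁)/dₖ₊₁⌋:
  k=1: m=9, d=4, a=4
  k=2: m=7, d=9, a=1
  k=3: m=2, d=9, a=1
  k=4: m=7, d=4, a=4
  k=5: m=9, d=1, a=18
d=1 and a=2a₀=18 at k=5, so the next step gives (m, d) = (9, 4) again — its k=1 value — and the period has length 5.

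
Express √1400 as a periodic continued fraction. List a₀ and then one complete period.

[37; 2, 2, 2, 74]

a₀ = ⌊√1400⌋ = 37.
With m₀=0, d₀=1 and mₖ₊₁ = dₖaₖ − mₖ, dₖ₊₁ = (n − mₖ₊₁²)/dₖ, aₖ₊₁ = ⌊(a₀+mₖ₊₁)/dₖ₊₁⌋:
  k=1: m=37, d=31, a=2
  k=2: m=25, d=25, a=2
  k=3: m=25, d=31, a=2
  k=4: m=37, d=1, a=74
d=1 and a=2a₀=74 at k=4, so the next step gives (m, d) = (37, 31) again — its k=1 value — and the period has length 4.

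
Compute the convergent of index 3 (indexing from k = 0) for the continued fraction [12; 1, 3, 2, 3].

Using pₖ = aₖpₖ₋₁ + pₖ₋₂, qₖ = aₖqₖ₋₁ + qₖ₋₂ (with p₋₁=1, p₋₂=0, q₋₁=0, q₋₂=1):
  k=0: a=12, p=12, q=1
  k=1: a=1, p=13, q=1
  k=2: a=3, p=51, q=4
  k=3: a=2, p=115, q=9

115/9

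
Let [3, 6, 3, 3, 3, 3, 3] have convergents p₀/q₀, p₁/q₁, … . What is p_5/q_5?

2170/687

Using pₖ = aₖpₖ₋₁ + pₖ₋₂, qₖ = aₖqₖ₋₁ + qₖ₋₂ (with p₋₁=1, p₋₂=0, q₋₁=0, q₋₂=1):
  k=0: a=3, p=3, q=1
  k=1: a=6, p=19, q=6
  k=2: a=3, p=60, q=19
  k=3: a=3, p=199, q=63
  k=4: a=3, p=657, q=208
  k=5: a=3, p=2170, q=687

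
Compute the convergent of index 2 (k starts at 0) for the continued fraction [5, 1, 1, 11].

11/2

Using pₖ = aₖpₖ₋₁ + pₖ₋₂, qₖ = aₖqₖ₋₁ + qₖ₋₂ (with p₋₁=1, p₋₂=0, q₋₁=0, q₋₂=1):
  k=0: a=5, p=5, q=1
  k=1: a=1, p=6, q=1
  k=2: a=1, p=11, q=2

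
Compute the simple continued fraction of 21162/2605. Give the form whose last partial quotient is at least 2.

21162 = 8·2605 + 322
2605 = 8·322 + 29
322 = 11·29 + 3
29 = 9·3 + 2
3 = 1·2 + 1
2 = 2·1 + 0  (stop)
So 21162/2605 = [8; 8, 11, 9, 1, 2].

[8; 8, 11, 9, 1, 2]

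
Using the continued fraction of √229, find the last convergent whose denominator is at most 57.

227/15

√229 = [15; 7, 1, 1, 7, 30, …] (period length 5).
Convergents:
  p_0/q_0 = 15/1
  p_1/q_1 = 106/7
  p_2/q_2 = 121/8
  p_3/q_3 = 227/15
  p_4/q_4 = 1710/113
q_3 = 15 ≤ 57 < 113 = q_4, so the answer is 227/15.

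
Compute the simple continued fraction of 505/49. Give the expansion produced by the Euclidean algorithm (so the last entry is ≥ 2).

[10; 3, 3, 1, 3]

505 = 10×49 + 15
49 = 3×15 + 4
15 = 3×4 + 3
4 = 1×3 + 1
3 = 3×1 + 0  (stop)
So 505/49 = [10; 3, 3, 1, 3].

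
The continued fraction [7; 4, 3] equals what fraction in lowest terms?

94/13

Fold from the inside: start with 3/1.
  4 + 1/3 = 13/3
  7 + 3/13 = 94/13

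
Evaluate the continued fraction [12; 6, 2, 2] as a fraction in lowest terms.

389/32

Using pₖ = aₖpₖ₋₁ + pₖ₋₂ and qₖ = aₖqₖ₋₁ + qₖ₋₂:
  k=0: a=12, p=12, q=1
  k=1: a=6, p=73, q=6
  k=2: a=2, p=158, q=13
  k=3: a=2, p=389, q=32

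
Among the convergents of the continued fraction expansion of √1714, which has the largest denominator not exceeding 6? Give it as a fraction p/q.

√1714 = [41; 2, 2, 82, …] (period length 3).
Convergents:
  p_0/q_0 = 41/1
  p_1/q_1 = 83/2
  p_2/q_2 = 207/5
  p_3/q_3 = 17057/412
q_2 = 5 ≤ 6 < 412 = q_3, so the answer is 207/5.

207/5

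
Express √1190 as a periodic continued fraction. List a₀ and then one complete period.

[34; 2, 68]

a₀ = ⌊√1190⌋ = 34.
With m₀=0, d₀=1 and mₖ₊₁ = dₖaₖ − mₖ, dₖ₊₁ = (n − mₖ₊₁²)/dₖ, aₖ₊₁ = ⌊(a₀+mₖ₊₁)/dₖ₊₁⌋:
  k=1: m=34, d=34, a=2
  k=2: m=34, d=1, a=68
d=1 and a=2a₀=68 at k=2, so the next step gives (m, d) = (34, 34) again — its k=1 value — and the period has length 2.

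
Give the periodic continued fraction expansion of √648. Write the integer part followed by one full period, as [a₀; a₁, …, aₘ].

a₀ = ⌊√648⌋ = 25.

[25; 2, 5, 6, 5, 2, 50]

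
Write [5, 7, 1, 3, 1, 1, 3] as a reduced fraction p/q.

Fold from the inside: start with 3/1.
  1 + 1/3 = 4/3
  1 + 3/4 = 7/4
  3 + 4/7 = 25/7
  1 + 7/25 = 32/25
  7 + 25/32 = 249/32
  5 + 32/249 = 1277/249

1277/249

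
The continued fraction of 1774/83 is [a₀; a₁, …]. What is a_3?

2

1774 = 21·83 + 31   →  a_0 = 21
83 = 2·31 + 21   →  a_1 = 2
31 = 1·21 + 10   →  a_2 = 1
21 = 2·10 + 1   →  a_3 = 2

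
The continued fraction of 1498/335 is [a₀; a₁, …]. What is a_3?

3

1498 = 4·335 + 158   →  a_0 = 4
335 = 2·158 + 19   →  a_1 = 2
158 = 8·19 + 6   →  a_2 = 8
19 = 3·6 + 1   →  a_3 = 3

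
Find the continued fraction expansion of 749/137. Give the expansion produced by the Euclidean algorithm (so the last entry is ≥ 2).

[5; 2, 7, 9]

749 = 5·137 + 64
137 = 2·64 + 9
64 = 7·9 + 1
9 = 9·1 + 0  (stop)
So 749/137 = [5; 2, 7, 9].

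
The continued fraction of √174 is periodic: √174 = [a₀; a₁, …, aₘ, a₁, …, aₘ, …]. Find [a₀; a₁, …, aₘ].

a₀ = ⌊√174⌋ = 13.
With m₀=0, d₀=1 and mₖ₊₁ = dₖaₖ − mₖ, dₖ₊₁ = (n − mₖ₊₁²)/dₖ, aₖ₊₁ = ⌊(a₀+mₖ₊₁)/dₖ₊₁⌋:
  k=1: m=13, d=5, a=5
  k=2: m=12, d=6, a=4
  k=3: m=12, d=5, a=5
  k=4: m=13, d=1, a=26
d=1 and a=2a₀=26 at k=4, so the next step gives (m, d) = (13, 5) again — its k=1 value — and the period has length 4.

[13; 5, 4, 5, 26]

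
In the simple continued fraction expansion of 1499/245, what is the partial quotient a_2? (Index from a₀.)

1499 = 6·245 + 29   →  a_0 = 6
245 = 8·29 + 13   →  a_1 = 8
29 = 2·13 + 3   →  a_2 = 2

2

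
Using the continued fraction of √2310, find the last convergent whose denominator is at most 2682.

73872/1537

√2310 = [48; 16, 96, …] (period length 2).
Convergents:
  p_0/q_0 = 48/1
  p_1/q_1 = 769/16
  p_2/q_2 = 73872/1537
  p_3/q_3 = 1182721/24608
q_2 = 1537 ≤ 2682 < 24608 = q_3, so the answer is 73872/1537.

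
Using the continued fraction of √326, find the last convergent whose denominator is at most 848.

11718/649

√326 = [18; 18, 36, …] (period length 2).
Convergents:
  p_0/q_0 = 18/1
  p_1/q_1 = 325/18
  p_2/q_2 = 11718/649
  p_3/q_3 = 211249/11700
q_2 = 649 ≤ 848 < 11700 = q_3, so the answer is 11718/649.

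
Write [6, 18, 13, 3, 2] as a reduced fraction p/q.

Using pₖ = aₖpₖ₋₁ + pₖ₋₂ and qₖ = aₖqₖ₋₁ + qₖ₋₂:
  k=0: a=6, p=6, q=1
  k=1: a=18, p=109, q=18
  k=2: a=13, p=1423, q=235
  k=3: a=3, p=4378, q=723
  k=4: a=2, p=10179, q=1681

10179/1681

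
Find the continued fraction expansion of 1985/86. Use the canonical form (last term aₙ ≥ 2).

[23; 12, 3, 2]

1985 = 23·86 + 7
86 = 12·7 + 2
7 = 3·2 + 1
2 = 2·1 + 0  (stop)
So 1985/86 = [23; 12, 3, 2].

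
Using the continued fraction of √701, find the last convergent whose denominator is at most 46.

556/21

√701 = [26; 2, 10, 10, 2, 52, …] (period length 5).
Convergents:
  p_0/q_0 = 26/1
  p_1/q_1 = 53/2
  p_2/q_2 = 556/21
  p_3/q_3 = 5613/212
q_2 = 21 ≤ 46 < 212 = q_3, so the answer is 556/21.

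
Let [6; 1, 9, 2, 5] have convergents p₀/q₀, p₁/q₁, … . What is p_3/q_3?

Using pₖ = aₖpₖ₋₁ + pₖ₋₂, qₖ = aₖqₖ₋₁ + qₖ₋₂ (with p₋₁=1, p₋₂=0, q₋₁=0, q₋₂=1):
  k=0: a=6, p=6, q=1
  k=1: a=1, p=7, q=1
  k=2: a=9, p=69, q=10
  k=3: a=2, p=145, q=21

145/21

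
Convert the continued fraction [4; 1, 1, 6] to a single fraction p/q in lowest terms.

59/13

Fold from the inside: start with 6/1.
  1 + 1/6 = 7/6
  1 + 6/7 = 13/7
  4 + 7/13 = 59/13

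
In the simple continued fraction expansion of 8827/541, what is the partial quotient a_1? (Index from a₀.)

8827 = 16·541 + 171   →  a_0 = 16
541 = 3·171 + 28   →  a_1 = 3

3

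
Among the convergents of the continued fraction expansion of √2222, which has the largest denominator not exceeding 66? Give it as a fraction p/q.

1367/29

√2222 = [47; 7, 4, 7, 94, …] (period length 4).
Convergents:
  p_0/q_0 = 47/1
  p_1/q_1 = 330/7
  p_2/q_2 = 1367/29
  p_3/q_3 = 9899/210
q_2 = 29 ≤ 66 < 210 = q_3, so the answer is 1367/29.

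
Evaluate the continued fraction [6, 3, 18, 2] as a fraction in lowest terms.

715/113

Using pₖ = aₖpₖ₋₁ + pₖ₋₂ and qₖ = aₖqₖ₋₁ + qₖ₋₂:
  k=0: a=6, p=6, q=1
  k=1: a=3, p=19, q=3
  k=2: a=18, p=348, q=55
  k=3: a=2, p=715, q=113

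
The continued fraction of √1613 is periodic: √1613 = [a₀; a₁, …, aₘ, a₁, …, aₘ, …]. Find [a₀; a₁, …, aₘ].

a₀ = ⌊√1613⌋ = 40.
With m₀=0, d₀=1 and mₖ₊₁ = dₖaₖ − mₖ, dₖ₊₁ = (n − mₖ₊₁²)/dₖ, aₖ₊₁ = ⌊(a₀+mₖ₊₁)/dₖ₊₁⌋:
  k=1: m=40, d=13, a=6
  k=2: m=38, d=13, a=6
  k=3: m=40, d=1, a=80
d=1 and a=2a₀=80 at k=3, so the next step gives (m, d) = (40, 13) again — its k=1 value — and the period has length 3.

[40; 6, 6, 80]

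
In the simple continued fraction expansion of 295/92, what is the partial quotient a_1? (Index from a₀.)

4

295 = 3·92 + 19   →  a_0 = 3
92 = 4·19 + 16   →  a_1 = 4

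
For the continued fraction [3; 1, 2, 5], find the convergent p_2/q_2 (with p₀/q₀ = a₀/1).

Using pₖ = aₖpₖ₋₁ + pₖ₋₂, qₖ = aₖqₖ₋₁ + qₖ₋₂ (with p₋₁=1, p₋₂=0, q₋₁=0, q₋₂=1):
  k=0: a=3, p=3, q=1
  k=1: a=1, p=4, q=1
  k=2: a=2, p=11, q=3

11/3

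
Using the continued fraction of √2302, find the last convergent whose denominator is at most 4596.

√2302 = [47; 1, 46, 1, 94, …] (period length 4).
Convergents:
  p_0/q_0 = 47/1
  p_1/q_1 = 48/1
  p_2/q_2 = 2255/47
  p_3/q_3 = 2303/48
  p_4/q_4 = 218737/4559
  p_5/q_5 = 221040/4607
q_4 = 4559 ≤ 4596 < 4607 = q_5, so the answer is 218737/4559.

218737/4559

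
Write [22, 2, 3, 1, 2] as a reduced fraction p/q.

Fold from the inside: start with 2/1.
  1 + 1/2 = 3/2
  3 + 2/3 = 11/3
  2 + 3/11 = 25/11
  22 + 11/25 = 561/25

561/25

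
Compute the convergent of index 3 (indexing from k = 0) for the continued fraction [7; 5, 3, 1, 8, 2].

Using pₖ = aₖpₖ₋₁ + pₖ₋₂, qₖ = aₖqₖ₋₁ + qₖ₋₂ (with p₋₁=1, p₋₂=0, q₋₁=0, q₋₂=1):
  k=0: a=7, p=7, q=1
  k=1: a=5, p=36, q=5
  k=2: a=3, p=115, q=16
  k=3: a=1, p=151, q=21

151/21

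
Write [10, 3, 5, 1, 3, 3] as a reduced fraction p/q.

Fold from the inside: start with 3/1.
  3 + 1/3 = 10/3
  1 + 3/10 = 13/10
  5 + 10/13 = 75/13
  3 + 13/75 = 238/75
  10 + 75/238 = 2455/238

2455/238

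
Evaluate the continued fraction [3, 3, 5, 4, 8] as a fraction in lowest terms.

1829/552

Using pₖ = aₖpₖ₋₁ + pₖ₋₂ and qₖ = aₖqₖ₋₁ + qₖ₋₂:
  k=0: a=3, p=3, q=1
  k=1: a=3, p=10, q=3
  k=2: a=5, p=53, q=16
  k=3: a=4, p=222, q=67
  k=4: a=8, p=1829, q=552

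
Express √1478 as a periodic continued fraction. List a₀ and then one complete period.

a₀ = ⌊√1478⌋ = 38.

[38; 2, 4, 38, 4, 2, 76]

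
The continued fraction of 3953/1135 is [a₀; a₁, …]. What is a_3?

19

3953 = 3·1135 + 548   →  a_0 = 3
1135 = 2·548 + 39   →  a_1 = 2
548 = 14·39 + 2   →  a_2 = 14
39 = 19·2 + 1   →  a_3 = 19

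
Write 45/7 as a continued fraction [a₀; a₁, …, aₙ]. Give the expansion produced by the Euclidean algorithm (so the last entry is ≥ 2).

45 = 6×7 + 3
7 = 2×3 + 1
3 = 3×1 + 0  (stop)
So 45/7 = [6; 2, 3].

[6; 2, 3]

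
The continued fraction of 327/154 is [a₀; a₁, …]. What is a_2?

327 = 2·154 + 19   →  a_0 = 2
154 = 8·19 + 2   →  a_1 = 8
19 = 9·2 + 1   →  a_2 = 9

9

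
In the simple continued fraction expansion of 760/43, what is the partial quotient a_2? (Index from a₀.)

760 = 17·43 + 29   →  a_0 = 17
43 = 1·29 + 14   →  a_1 = 1
29 = 2·14 + 1   →  a_2 = 2

2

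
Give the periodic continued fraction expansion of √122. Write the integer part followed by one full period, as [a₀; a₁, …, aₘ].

a₀ = ⌊√122⌋ = 11.
With m₀=0, d₀=1 and mₖ₊₁ = dₖaₖ − mₖ, dₖ₊₁ = (n − mₖ₊₁²)/dₖ, aₖ₊₁ = ⌊(a₀+mₖ₊₁)/dₖ₊₁⌋:
  k=1: m=11, d=1, a=22
d=1 and a=2a₀=22 at k=1, so the next step gives (m, d) = (11, 1) again — its k=1 value — and the period has length 1.

[11; 22]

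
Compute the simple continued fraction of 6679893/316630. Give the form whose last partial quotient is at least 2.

[21; 10, 3, 15, 12, 18, 3]

6679893 = 21·316630 + 30663
316630 = 10·30663 + 10000
30663 = 3·10000 + 663
10000 = 15·663 + 55
663 = 12·55 + 3
55 = 18·3 + 1
3 = 3·1 + 0  (stop)
So 6679893/316630 = [21; 10, 3, 15, 12, 18, 3].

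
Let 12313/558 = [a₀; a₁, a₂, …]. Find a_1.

15

12313 = 22·558 + 37   →  a_0 = 22
558 = 15·37 + 3   →  a_1 = 15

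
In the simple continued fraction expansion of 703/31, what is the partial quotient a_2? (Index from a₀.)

2

703 = 22·31 + 21   →  a_0 = 22
31 = 1·21 + 10   →  a_1 = 1
21 = 2·10 + 1   →  a_2 = 2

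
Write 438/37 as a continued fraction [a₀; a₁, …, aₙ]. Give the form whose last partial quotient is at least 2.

438 = 11·37 + 31
37 = 1·31 + 6
31 = 5·6 + 1
6 = 6·1 + 0  (stop)
So 438/37 = [11; 1, 5, 6].

[11; 1, 5, 6]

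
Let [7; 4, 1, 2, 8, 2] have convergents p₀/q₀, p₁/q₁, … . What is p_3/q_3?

101/14

Using pₖ = aₖpₖ₋₁ + pₖ₋₂, qₖ = aₖqₖ₋₁ + qₖ₋₂ (with p₋₁=1, p₋₂=0, q₋₁=0, q₋₂=1):
  k=0: a=7, p=7, q=1
  k=1: a=4, p=29, q=4
  k=2: a=1, p=36, q=5
  k=3: a=2, p=101, q=14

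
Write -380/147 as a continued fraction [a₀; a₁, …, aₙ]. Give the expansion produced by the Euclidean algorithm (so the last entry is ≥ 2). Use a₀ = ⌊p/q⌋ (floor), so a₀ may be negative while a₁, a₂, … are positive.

-380 = -3×147 + 61
147 = 2×61 + 25
61 = 2×25 + 11
25 = 2×11 + 3
11 = 3×3 + 2
3 = 1×2 + 1
2 = 2×1 + 0  (stop)
So -380/147 = [-3; 2, 2, 2, 3, 1, 2].

[-3; 2, 2, 2, 3, 1, 2]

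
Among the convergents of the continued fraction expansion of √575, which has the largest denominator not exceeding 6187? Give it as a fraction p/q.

55224/2303

√575 = [23; 1, 46, …] (period length 2).
Convergents:
  p_0/q_0 = 23/1
  p_1/q_1 = 24/1
  p_2/q_2 = 1127/47
  p_3/q_3 = 1151/48
  p_4/q_4 = 54073/2255
  p_5/q_5 = 55224/2303
  p_6/q_6 = 2594377/108193
q_5 = 2303 ≤ 6187 < 108193 = q_6, so the answer is 55224/2303.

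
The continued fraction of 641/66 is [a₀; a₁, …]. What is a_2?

641 = 9·66 + 47   →  a_0 = 9
66 = 1·47 + 19   →  a_1 = 1
47 = 2·19 + 9   →  a_2 = 2

2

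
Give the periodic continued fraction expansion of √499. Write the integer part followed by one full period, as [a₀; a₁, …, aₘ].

[22; 2, 1, 21, 1, 2, 44]

a₀ = ⌊√499⌋ = 22.
With m₀=0, d₀=1 and mₖ₊₁ = dₖaₖ − mₖ, dₖ₊₁ = (n − mₖ₊₁²)/dₖ, aₖ₊₁ = ⌊(a₀+mₖ₊₁)/dₖ₊₁⌋:
  k=1: m=22, d=15, a=2
  k=2: m=8, d=29, a=1
  k=3: m=21, d=2, a=21
  k=4: m=21, d=29, a=1
  k=5: m=8, d=15, a=2
  k=6: m=22, d=1, a=44
d=1 and a=2a₀=44 at k=6, so the next step gives (m, d) = (22, 15) again — its k=1 value — and the period has length 6.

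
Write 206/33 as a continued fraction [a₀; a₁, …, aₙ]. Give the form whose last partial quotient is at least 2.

[6; 4, 8]

206 = 6·33 + 8
33 = 4·8 + 1
8 = 8·1 + 0  (stop)
So 206/33 = [6; 4, 8].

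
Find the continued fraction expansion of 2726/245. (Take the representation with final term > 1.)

[11; 7, 1, 9, 3]

2726 = 11*245 + 31
245 = 7*31 + 28
31 = 1*28 + 3
28 = 9*3 + 1
3 = 3*1 + 0  (stop)
So 2726/245 = [11; 7, 1, 9, 3].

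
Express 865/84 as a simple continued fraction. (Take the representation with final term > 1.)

[10; 3, 2, 1, 3, 2]

865 = 10·84 + 25
84 = 3·25 + 9
25 = 2·9 + 7
9 = 1·7 + 2
7 = 3·2 + 1
2 = 2·1 + 0  (stop)
So 865/84 = [10; 3, 2, 1, 3, 2].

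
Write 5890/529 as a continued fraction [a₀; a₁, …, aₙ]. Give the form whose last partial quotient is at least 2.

[11; 7, 2, 4, 1, 1, 3]

5890 = 11·529 + 71
529 = 7·71 + 32
71 = 2·32 + 7
32 = 4·7 + 4
7 = 1·4 + 3
4 = 1·3 + 1
3 = 3·1 + 0  (stop)
So 5890/529 = [11; 7, 2, 4, 1, 1, 3].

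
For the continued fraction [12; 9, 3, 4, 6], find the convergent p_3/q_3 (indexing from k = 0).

Using pₖ = aₖpₖ₋₁ + pₖ₋₂, qₖ = aₖqₖ₋₁ + qₖ₋₂ (with p₋₁=1, p₋₂=0, q₋₁=0, q₋₂=1):
  k=0: a=12, p=12, q=1
  k=1: a=9, p=109, q=9
  k=2: a=3, p=339, q=28
  k=3: a=4, p=1465, q=121

1465/121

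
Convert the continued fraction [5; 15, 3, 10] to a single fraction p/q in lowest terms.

Using pₖ = aₖpₖ₋₁ + pₖ₋₂ and qₖ = aₖqₖ₋₁ + qₖ₋₂:
  k=0: a=5, p=5, q=1
  k=1: a=15, p=76, q=15
  k=2: a=3, p=233, q=46
  k=3: a=10, p=2406, q=475

2406/475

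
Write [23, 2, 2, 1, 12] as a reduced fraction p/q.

2085/89

Fold from the inside: start with 12/1.
  1 + 1/12 = 13/12
  2 + 12/13 = 38/13
  2 + 13/38 = 89/38
  23 + 38/89 = 2085/89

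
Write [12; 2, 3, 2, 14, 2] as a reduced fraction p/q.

Using pₖ = aₖpₖ₋₁ + pₖ₋₂ and qₖ = aₖqₖ₋₁ + qₖ₋₂:
  k=0: a=12, p=12, q=1
  k=1: a=2, p=25, q=2
  k=2: a=3, p=87, q=7
  k=3: a=2, p=199, q=16
  k=4: a=14, p=2873, q=231
  k=5: a=2, p=5945, q=478

5945/478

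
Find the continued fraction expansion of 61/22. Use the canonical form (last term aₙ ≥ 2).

[2; 1, 3, 2, 2]

61 = 2·22 + 17
22 = 1·17 + 5
17 = 3·5 + 2
5 = 2·2 + 1
2 = 2·1 + 0  (stop)
So 61/22 = [2; 1, 3, 2, 2].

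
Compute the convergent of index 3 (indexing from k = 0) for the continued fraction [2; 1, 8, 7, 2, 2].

185/64

Using pₖ = aₖpₖ₋₁ + pₖ₋₂, qₖ = aₖqₖ₋₁ + qₖ₋₂ (with p₋₁=1, p₋₂=0, q₋₁=0, q₋₂=1):
  k=0: a=2, p=2, q=1
  k=1: a=1, p=3, q=1
  k=2: a=8, p=26, q=9
  k=3: a=7, p=185, q=64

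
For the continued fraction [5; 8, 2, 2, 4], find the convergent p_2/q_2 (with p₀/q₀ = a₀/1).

Using pₖ = aₖpₖ₋₁ + pₖ₋₂, qₖ = aₖqₖ₋₁ + qₖ₋₂ (with p₋₁=1, p₋₂=0, q₋₁=0, q₋₂=1):
  k=0: a=5, p=5, q=1
  k=1: a=8, p=41, q=8
  k=2: a=2, p=87, q=17

87/17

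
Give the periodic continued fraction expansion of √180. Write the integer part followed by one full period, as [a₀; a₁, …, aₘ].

a₀ = ⌊√180⌋ = 13.

[13; 2, 2, 2, 26]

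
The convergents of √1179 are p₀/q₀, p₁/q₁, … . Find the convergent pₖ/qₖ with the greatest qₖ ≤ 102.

3468/101

√1179 = [34; 2, 1, 33, 1, 2, 68, …] (period length 6).
Convergents:
  p_0/q_0 = 34/1
  p_1/q_1 = 69/2
  p_2/q_2 = 103/3
  p_3/q_3 = 3468/101
  p_4/q_4 = 3571/104
q_3 = 101 ≤ 102 < 104 = q_4, so the answer is 3468/101.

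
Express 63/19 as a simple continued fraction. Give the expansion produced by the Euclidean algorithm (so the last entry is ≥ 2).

63 = 3*19 + 6
19 = 3*6 + 1
6 = 6*1 + 0  (stop)
So 63/19 = [3; 3, 6].

[3; 3, 6]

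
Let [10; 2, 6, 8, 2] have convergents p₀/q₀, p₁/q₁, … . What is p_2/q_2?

Using pₖ = aₖpₖ₋₁ + pₖ₋₂, qₖ = aₖqₖ₋₁ + qₖ₋₂ (with p₋₁=1, p₋₂=0, q₋₁=0, q₋₂=1):
  k=0: a=10, p=10, q=1
  k=1: a=2, p=21, q=2
  k=2: a=6, p=136, q=13

136/13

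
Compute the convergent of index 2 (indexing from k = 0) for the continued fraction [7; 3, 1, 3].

Using pₖ = aₖpₖ₋₁ + pₖ₋₂, qₖ = aₖqₖ₋₁ + qₖ₋₂ (with p₋₁=1, p₋₂=0, q₋₁=0, q₋₂=1):
  k=0: a=7, p=7, q=1
  k=1: a=3, p=22, q=3
  k=2: a=1, p=29, q=4

29/4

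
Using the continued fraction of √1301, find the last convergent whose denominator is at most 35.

1046/29

√1301 = [36; 14, 2, 2, 2, 2, 14, 72, …] (period length 7).
Convergents:
  p_0/q_0 = 36/1
  p_1/q_1 = 505/14
  p_2/q_2 = 1046/29
  p_3/q_3 = 2597/72
q_2 = 29 ≤ 35 < 72 = q_3, so the answer is 1046/29.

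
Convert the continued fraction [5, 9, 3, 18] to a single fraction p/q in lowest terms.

Using pₖ = aₖpₖ₋₁ + pₖ₋₂ and qₖ = aₖqₖ₋₁ + qₖ₋₂:
  k=0: a=5, p=5, q=1
  k=1: a=9, p=46, q=9
  k=2: a=3, p=143, q=28
  k=3: a=18, p=2620, q=513

2620/513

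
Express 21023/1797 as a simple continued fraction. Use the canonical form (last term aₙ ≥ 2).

[11; 1, 2, 3, 9, 6, 3]

21023 = 11×1797 + 1256
1797 = 1×1256 + 541
1256 = 2×541 + 174
541 = 3×174 + 19
174 = 9×19 + 3
19 = 6×3 + 1
3 = 3×1 + 0  (stop)
So 21023/1797 = [11; 1, 2, 3, 9, 6, 3].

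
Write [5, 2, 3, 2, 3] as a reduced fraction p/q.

Using pₖ = aₖpₖ₋₁ + pₖ₋₂ and qₖ = aₖqₖ₋₁ + qₖ₋₂:
  k=0: a=5, p=5, q=1
  k=1: a=2, p=11, q=2
  k=2: a=3, p=38, q=7
  k=3: a=2, p=87, q=16
  k=4: a=3, p=299, q=55

299/55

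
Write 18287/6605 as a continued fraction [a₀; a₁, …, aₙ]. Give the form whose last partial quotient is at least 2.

18287 = 2×6605 + 5077
6605 = 1×5077 + 1528
5077 = 3×1528 + 493
1528 = 3×493 + 49
493 = 10×49 + 3
49 = 16×3 + 1
3 = 3×1 + 0  (stop)
So 18287/6605 = [2; 1, 3, 3, 10, 16, 3].

[2; 1, 3, 3, 10, 16, 3]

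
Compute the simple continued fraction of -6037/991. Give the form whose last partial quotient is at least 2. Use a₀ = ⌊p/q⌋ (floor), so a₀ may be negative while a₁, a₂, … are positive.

-6037 = -7×991 + 900
991 = 1×900 + 91
900 = 9×91 + 81
91 = 1×81 + 10
81 = 8×10 + 1
10 = 10×1 + 0  (stop)
So -6037/991 = [-7; 1, 9, 1, 8, 10].

[-7; 1, 9, 1, 8, 10]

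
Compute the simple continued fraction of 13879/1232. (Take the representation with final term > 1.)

[11; 3, 1, 3, 3, 3, 3, 2]

13879 = 11*1232 + 327
1232 = 3*327 + 251
327 = 1*251 + 76
251 = 3*76 + 23
76 = 3*23 + 7
23 = 3*7 + 2
7 = 3*2 + 1
2 = 2*1 + 0  (stop)
So 13879/1232 = [11; 3, 1, 3, 3, 3, 3, 2].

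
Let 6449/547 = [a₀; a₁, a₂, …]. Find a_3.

1

6449 = 11·547 + 432   →  a_0 = 11
547 = 1·432 + 115   →  a_1 = 1
432 = 3·115 + 87   →  a_2 = 3
115 = 1·87 + 28   →  a_3 = 1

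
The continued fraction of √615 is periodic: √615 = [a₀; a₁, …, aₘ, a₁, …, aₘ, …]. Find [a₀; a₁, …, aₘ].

a₀ = ⌊√615⌋ = 24.
With m₀=0, d₀=1 and mₖ₊₁ = dₖaₖ − mₖ, dₖ₊₁ = (n − mₖ₊₁²)/dₖ, aₖ₊₁ = ⌊(a₀+mₖ₊₁)/dₖ₊₁⌋:
  k=1: m=24, d=39, a=1
  k=2: m=15, d=10, a=3
  k=3: m=15, d=39, a=1
  k=4: m=24, d=1, a=48
d=1 and a=2a₀=48 at k=4, so the next step gives (m, d) = (24, 39) again — its k=1 value — and the period has length 4.

[24; 1, 3, 1, 48]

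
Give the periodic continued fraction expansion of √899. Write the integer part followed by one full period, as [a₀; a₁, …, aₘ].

a₀ = ⌊√899⌋ = 29.
With m₀=0, d₀=1 and mₖ₊₁ = dₖaₖ − mₖ, dₖ₊₁ = (n − mₖ₊₁²)/dₖ, aₖ₊₁ = ⌊(a₀+mₖ₊₁)/dₖ₊₁⌋:
  k=1: m=29, d=58, a=1
  k=2: m=29, d=1, a=58
d=1 and a=2a₀=58 at k=2, so the next step gives (m, d) = (29, 58) again — its k=1 value — and the period has length 2.

[29; 1, 58]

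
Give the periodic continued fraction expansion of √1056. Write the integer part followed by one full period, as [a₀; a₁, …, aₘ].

a₀ = ⌊√1056⌋ = 32.
With m₀=0, d₀=1 and mₖ₊₁ = dₖaₖ − mₖ, dₖ₊₁ = (n − mₖ₊₁²)/dₖ, aₖ₊₁ = ⌊(a₀+mₖ₊₁)/dₖ₊₁⌋:
  k=1: m=32, d=32, a=2
  k=2: m=32, d=1, a=64
d=1 and a=2a₀=64 at k=2, so the next step gives (m, d) = (32, 32) again — its k=1 value — and the period has length 2.

[32; 2, 64]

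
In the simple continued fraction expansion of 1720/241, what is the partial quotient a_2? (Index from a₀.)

3

1720 = 7·241 + 33   →  a_0 = 7
241 = 7·33 + 10   →  a_1 = 7
33 = 3·10 + 3   →  a_2 = 3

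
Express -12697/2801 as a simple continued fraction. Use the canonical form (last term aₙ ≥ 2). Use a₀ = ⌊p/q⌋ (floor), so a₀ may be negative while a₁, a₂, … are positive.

[-5; 2, 7, 14, 4, 3]

-12697 = -5*2801 + 1308
2801 = 2*1308 + 185
1308 = 7*185 + 13
185 = 14*13 + 3
13 = 4*3 + 1
3 = 3*1 + 0  (stop)
So -12697/2801 = [-5; 2, 7, 14, 4, 3].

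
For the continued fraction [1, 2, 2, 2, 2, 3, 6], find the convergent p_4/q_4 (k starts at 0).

41/29

Using pₖ = aₖpₖ₋₁ + pₖ₋₂, qₖ = aₖqₖ₋₁ + qₖ₋₂ (with p₋₁=1, p₋₂=0, q₋₁=0, q₋₂=1):
  k=0: a=1, p=1, q=1
  k=1: a=2, p=3, q=2
  k=2: a=2, p=7, q=5
  k=3: a=2, p=17, q=12
  k=4: a=2, p=41, q=29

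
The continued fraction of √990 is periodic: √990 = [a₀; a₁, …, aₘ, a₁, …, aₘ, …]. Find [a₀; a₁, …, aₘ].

a₀ = ⌊√990⌋ = 31.
With m₀=0, d₀=1 and mₖ₊₁ = dₖaₖ − mₖ, dₖ₊₁ = (n − mₖ₊₁²)/dₖ, aₖ₊₁ = ⌊(a₀+mₖ₊₁)/dₖ₊₁⌋:
  k=1: m=31, d=29, a=2
  k=2: m=27, d=9, a=6
  k=3: m=27, d=29, a=2
  k=4: m=31, d=1, a=62
d=1 and a=2a₀=62 at k=4, so the next step gives (m, d) = (31, 29) again — its k=1 value — and the period has length 4.

[31; 2, 6, 2, 62]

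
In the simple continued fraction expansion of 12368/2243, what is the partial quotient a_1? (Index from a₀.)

12368 = 5·2243 + 1153   →  a_0 = 5
2243 = 1·1153 + 1090   →  a_1 = 1

1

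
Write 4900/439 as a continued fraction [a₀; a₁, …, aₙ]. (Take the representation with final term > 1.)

[11; 6, 5, 2, 6]

4900 = 11×439 + 71
439 = 6×71 + 13
71 = 5×13 + 6
13 = 2×6 + 1
6 = 6×1 + 0  (stop)
So 4900/439 = [11; 6, 5, 2, 6].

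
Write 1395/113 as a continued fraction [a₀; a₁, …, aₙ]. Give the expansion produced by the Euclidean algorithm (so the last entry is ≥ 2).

[12; 2, 1, 8, 1, 3]

1395 = 12×113 + 39
113 = 2×39 + 35
39 = 1×35 + 4
35 = 8×4 + 3
4 = 1×3 + 1
3 = 3×1 + 0  (stop)
So 1395/113 = [12; 2, 1, 8, 1, 3].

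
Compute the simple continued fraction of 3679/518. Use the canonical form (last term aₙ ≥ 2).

3679 = 7·518 + 53
518 = 9·53 + 41
53 = 1·41 + 12
41 = 3·12 + 5
12 = 2·5 + 2
5 = 2·2 + 1
2 = 2·1 + 0  (stop)
So 3679/518 = [7; 9, 1, 3, 2, 2, 2].

[7; 9, 1, 3, 2, 2, 2]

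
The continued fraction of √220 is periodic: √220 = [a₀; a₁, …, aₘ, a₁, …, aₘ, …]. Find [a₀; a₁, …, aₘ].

a₀ = ⌊√220⌋ = 14.
With m₀=0, d₀=1 and mₖ₊₁ = dₖaₖ − mₖ, dₖ₊₁ = (n − mₖ₊₁²)/dₖ, aₖ₊₁ = ⌊(a₀+mₖ₊₁)/dₖ₊₁⌋:
  k=1: m=14, d=24, a=1
  k=2: m=10, d=5, a=4
  k=3: m=10, d=24, a=1
  k=4: m=14, d=1, a=28
d=1 and a=2a₀=28 at k=4, so the next step gives (m, d) = (14, 24) again — its k=1 value — and the period has length 4.

[14; 1, 4, 1, 28]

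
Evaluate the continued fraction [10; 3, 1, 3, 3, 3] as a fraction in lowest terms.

1663/162

Fold from the inside: start with 3/1.
  3 + 1/3 = 10/3
  3 + 3/10 = 33/10
  1 + 10/33 = 43/33
  3 + 33/43 = 162/43
  10 + 43/162 = 1663/162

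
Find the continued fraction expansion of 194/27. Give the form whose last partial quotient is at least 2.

[7; 5, 2, 2]

194 = 7*27 + 5
27 = 5*5 + 2
5 = 2*2 + 1
2 = 2*1 + 0  (stop)
So 194/27 = [7; 5, 2, 2].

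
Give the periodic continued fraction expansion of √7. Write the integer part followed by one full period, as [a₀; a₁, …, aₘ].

[2; 1, 1, 1, 4]

a₀ = ⌊√7⌋ = 2.
With m₀=0, d₀=1 and mₖ₊₁ = dₖaₖ − mₖ, dₖ₊₁ = (n − mₖ₊₁²)/dₖ, aₖ₊₁ = ⌊(a₀+mₖ₊₁)/dₖ₊₁⌋:
  k=1: m=2, d=3, a=1
  k=2: m=1, d=2, a=1
  k=3: m=1, d=3, a=1
  k=4: m=2, d=1, a=4
d=1 and a=2a₀=4 at k=4, so the next step gives (m, d) = (2, 3) again — its k=1 value — and the period has length 4.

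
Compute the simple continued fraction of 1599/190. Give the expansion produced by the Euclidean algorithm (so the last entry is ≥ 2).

[8; 2, 2, 2, 7, 2]

1599 = 8·190 + 79
190 = 2·79 + 32
79 = 2·32 + 15
32 = 2·15 + 2
15 = 7·2 + 1
2 = 2·1 + 0  (stop)
So 1599/190 = [8; 2, 2, 2, 7, 2].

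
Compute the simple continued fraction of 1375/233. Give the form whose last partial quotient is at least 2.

1375 = 5*233 + 210
233 = 1*210 + 23
210 = 9*23 + 3
23 = 7*3 + 2
3 = 1*2 + 1
2 = 2*1 + 0  (stop)
So 1375/233 = [5; 1, 9, 7, 1, 2].

[5; 1, 9, 7, 1, 2]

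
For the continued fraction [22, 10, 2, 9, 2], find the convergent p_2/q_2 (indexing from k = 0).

464/21

Using pₖ = aₖpₖ₋₁ + pₖ₋₂, qₖ = aₖqₖ₋₁ + qₖ₋₂ (with p₋₁=1, p₋₂=0, q₋₁=0, q₋₂=1):
  k=0: a=22, p=22, q=1
  k=1: a=10, p=221, q=10
  k=2: a=2, p=464, q=21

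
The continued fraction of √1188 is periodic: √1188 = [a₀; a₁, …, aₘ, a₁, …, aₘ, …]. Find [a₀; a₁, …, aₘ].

a₀ = ⌊√1188⌋ = 34.
With m₀=0, d₀=1 and mₖ₊₁ = dₖaₖ − mₖ, dₖ₊₁ = (n − mₖ₊₁²)/dₖ, aₖ₊₁ = ⌊(a₀+mₖ₊₁)/dₖ₊₁⌋:
  k=1: m=34, d=32, a=2
  k=2: m=30, d=9, a=7
  k=3: m=33, d=11, a=6
  k=4: m=33, d=9, a=7
  k=5: m=30, d=32, a=2
  k=6: m=34, d=1, a=68
d=1 and a=2a₀=68 at k=6, so the next step gives (m, d) = (34, 32) again — its k=1 value — and the period has length 6.

[34; 2, 7, 6, 7, 2, 68]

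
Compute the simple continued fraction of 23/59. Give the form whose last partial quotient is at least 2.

[0; 2, 1, 1, 3, 3]

23 = 0·59 + 23
59 = 2·23 + 13
23 = 1·13 + 10
13 = 1·10 + 3
10 = 3·3 + 1
3 = 3·1 + 0  (stop)
So 23/59 = [0; 2, 1, 1, 3, 3].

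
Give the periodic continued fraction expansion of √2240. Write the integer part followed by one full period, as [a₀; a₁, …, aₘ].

a₀ = ⌊√2240⌋ = 47.
With m₀=0, d₀=1 and mₖ₊₁ = dₖaₖ − mₖ, dₖ₊₁ = (n − mₖ₊₁²)/dₖ, aₖ₊₁ = ⌊(a₀+mₖ₊₁)/dₖ₊₁⌋:
  k=1: m=47, d=31, a=3
  k=2: m=46, d=4, a=23
  k=3: m=46, d=31, a=3
  k=4: m=47, d=1, a=94
d=1 and a=2a₀=94 at k=4, so the next step gives (m, d) = (47, 31) again — its k=1 value — and the period has length 4.

[47; 3, 23, 3, 94]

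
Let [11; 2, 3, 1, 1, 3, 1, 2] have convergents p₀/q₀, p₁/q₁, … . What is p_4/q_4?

Using pₖ = aₖpₖ₋₁ + pₖ₋₂, qₖ = aₖqₖ₋₁ + qₖ₋₂ (with p₋₁=1, p₋₂=0, q₋₁=0, q₋₂=1):
  k=0: a=11, p=11, q=1
  k=1: a=2, p=23, q=2
  k=2: a=3, p=80, q=7
  k=3: a=1, p=103, q=9
  k=4: a=1, p=183, q=16

183/16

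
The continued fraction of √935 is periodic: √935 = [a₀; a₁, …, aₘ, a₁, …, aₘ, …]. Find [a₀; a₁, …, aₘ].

a₀ = ⌊√935⌋ = 30.
With m₀=0, d₀=1 and mₖ₊₁ = dₖaₖ − mₖ, dₖ₊₁ = (n − mₖ₊₁²)/dₖ, aₖ₊₁ = ⌊(a₀+mₖ₊₁)/dₖ₊₁⌋:
  k=1: m=30, d=35, a=1
  k=2: m=5, d=26, a=1
  k=3: m=21, d=19, a=2
  k=4: m=17, d=34, a=1
  k=5: m=17, d=19, a=2
  k=6: m=21, d=26, a=1
  k=7: m=5, d=35, a=1
  k=8: m=30, d=1, a=60
d=1 and a=2a₀=60 at k=8, so the next step gives (m, d) = (30, 35) again — its k=1 value — and the period has length 8.

[30; 1, 1, 2, 1, 2, 1, 1, 60]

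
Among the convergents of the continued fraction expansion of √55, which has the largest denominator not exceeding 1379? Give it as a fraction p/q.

√55 = [7; 2, 2, 2, 14, …] (period length 4).
Convergents:
  p_0/q_0 = 7/1
  p_1/q_1 = 15/2
  p_2/q_2 = 37/5
  p_3/q_3 = 89/12
  p_4/q_4 = 1283/173
  p_5/q_5 = 2655/358
  p_6/q_6 = 6593/889
  p_7/q_7 = 15841/2136
q_6 = 889 ≤ 1379 < 2136 = q_7, so the answer is 6593/889.

6593/889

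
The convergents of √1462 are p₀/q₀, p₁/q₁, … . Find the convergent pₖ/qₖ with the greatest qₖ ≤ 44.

650/17

√1462 = [38; 4, 4, 4, 76, …] (period length 4).
Convergents:
  p_0/q_0 = 38/1
  p_1/q_1 = 153/4
  p_2/q_2 = 650/17
  p_3/q_3 = 2753/72
q_2 = 17 ≤ 44 < 72 = q_3, so the answer is 650/17.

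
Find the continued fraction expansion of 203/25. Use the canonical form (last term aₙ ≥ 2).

[8; 8, 3]

203 = 8·25 + 3
25 = 8·3 + 1
3 = 3·1 + 0  (stop)
So 203/25 = [8; 8, 3].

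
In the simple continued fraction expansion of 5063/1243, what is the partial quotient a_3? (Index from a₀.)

5063 = 4·1243 + 91   →  a_0 = 4
1243 = 13·91 + 60   →  a_1 = 13
91 = 1·60 + 31   →  a_2 = 1
60 = 1·31 + 29   →  a_3 = 1

1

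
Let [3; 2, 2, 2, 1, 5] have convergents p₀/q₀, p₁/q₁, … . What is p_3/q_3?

41/12

Using pₖ = aₖpₖ₋₁ + pₖ₋₂, qₖ = aₖqₖ₋₁ + qₖ₋₂ (with p₋₁=1, p₋₂=0, q₋₁=0, q₋₂=1):
  k=0: a=3, p=3, q=1
  k=1: a=2, p=7, q=2
  k=2: a=2, p=17, q=5
  k=3: a=2, p=41, q=12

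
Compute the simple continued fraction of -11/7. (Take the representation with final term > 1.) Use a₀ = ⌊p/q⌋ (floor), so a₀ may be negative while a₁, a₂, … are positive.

-11 = -2·7 + 3
7 = 2·3 + 1
3 = 3·1 + 0  (stop)
So -11/7 = [-2; 2, 3].

[-2; 2, 3]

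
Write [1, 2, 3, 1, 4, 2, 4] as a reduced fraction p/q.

610/423

Using pₖ = aₖpₖ₋₁ + pₖ₋₂ and qₖ = aₖqₖ₋₁ + qₖ₋₂:
  k=0: a=1, p=1, q=1
  k=1: a=2, p=3, q=2
  k=2: a=3, p=10, q=7
  k=3: a=1, p=13, q=9
  k=4: a=4, p=62, q=43
  k=5: a=2, p=137, q=95
  k=6: a=4, p=610, q=423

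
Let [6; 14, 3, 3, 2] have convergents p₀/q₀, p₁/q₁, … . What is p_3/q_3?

868/143

Using pₖ = aₖpₖ₋₁ + pₖ₋₂, qₖ = aₖqₖ₋₁ + qₖ₋₂ (with p₋₁=1, p₋₂=0, q₋₁=0, q₋₂=1):
  k=0: a=6, p=6, q=1
  k=1: a=14, p=85, q=14
  k=2: a=3, p=261, q=43
  k=3: a=3, p=868, q=143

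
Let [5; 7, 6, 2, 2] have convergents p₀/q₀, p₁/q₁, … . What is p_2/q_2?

Using pₖ = aₖpₖ₋₁ + pₖ₋₂, qₖ = aₖqₖ₋₁ + qₖ₋₂ (with p₋₁=1, p₋₂=0, q₋₁=0, q₋₂=1):
  k=0: a=5, p=5, q=1
  k=1: a=7, p=36, q=7
  k=2: a=6, p=221, q=43

221/43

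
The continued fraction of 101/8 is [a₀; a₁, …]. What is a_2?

1

101 = 12·8 + 5   →  a_0 = 12
8 = 1·5 + 3   →  a_1 = 1
5 = 1·3 + 2   →  a_2 = 1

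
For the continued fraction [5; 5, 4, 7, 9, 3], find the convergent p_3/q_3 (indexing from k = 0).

Using pₖ = aₖpₖ₋₁ + pₖ₋₂, qₖ = aₖqₖ₋₁ + qₖ₋₂ (with p₋₁=1, p₋₂=0, q₋₁=0, q₋₂=1):
  k=0: a=5, p=5, q=1
  k=1: a=5, p=26, q=5
  k=2: a=4, p=109, q=21
  k=3: a=7, p=789, q=152

789/152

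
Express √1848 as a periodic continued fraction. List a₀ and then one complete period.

a₀ = ⌊√1848⌋ = 42.
With m₀=0, d₀=1 and mₖ₊₁ = dₖaₖ − mₖ, dₖ₊₁ = (n − mₖ₊₁²)/dₖ, aₖ₊₁ = ⌊(a₀+mₖ₊₁)/dₖ₊₁⌋:
  k=1: m=42, d=84, a=1
  k=2: m=42, d=1, a=84
d=1 and a=2a₀=84 at k=2, so the next step gives (m, d) = (42, 84) again — its k=1 value — and the period has length 2.

[42; 1, 84]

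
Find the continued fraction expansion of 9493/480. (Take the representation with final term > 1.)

9493 = 19*480 + 373
480 = 1*373 + 107
373 = 3*107 + 52
107 = 2*52 + 3
52 = 17*3 + 1
3 = 3*1 + 0  (stop)
So 9493/480 = [19; 1, 3, 2, 17, 3].

[19; 1, 3, 2, 17, 3]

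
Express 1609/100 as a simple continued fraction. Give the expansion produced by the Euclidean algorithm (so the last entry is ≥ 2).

1609 = 16×100 + 9
100 = 11×9 + 1
9 = 9×1 + 0  (stop)
So 1609/100 = [16; 11, 9].

[16; 11, 9]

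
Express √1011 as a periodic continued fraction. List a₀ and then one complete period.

[31; 1, 3, 1, 9, 1, 3, 1, 62]

a₀ = ⌊√1011⌋ = 31.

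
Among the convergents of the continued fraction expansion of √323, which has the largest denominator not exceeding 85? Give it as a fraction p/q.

√323 = [17; 1, 34, …] (period length 2).
Convergents:
  p_0/q_0 = 17/1
  p_1/q_1 = 18/1
  p_2/q_2 = 629/35
  p_3/q_3 = 647/36
  p_4/q_4 = 22627/1259
q_3 = 36 ≤ 85 < 1259 = q_4, so the answer is 647/36.

647/36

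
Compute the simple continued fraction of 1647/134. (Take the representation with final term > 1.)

1647 = 12·134 + 39
134 = 3·39 + 17
39 = 2·17 + 5
17 = 3·5 + 2
5 = 2·2 + 1
2 = 2·1 + 0  (stop)
So 1647/134 = [12; 3, 2, 3, 2, 2].

[12; 3, 2, 3, 2, 2]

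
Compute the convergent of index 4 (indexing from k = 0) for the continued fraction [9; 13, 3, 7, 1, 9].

3022/333

Using pₖ = aₖpₖ₋₁ + pₖ₋₂, qₖ = aₖqₖ₋₁ + qₖ₋₂ (with p₋₁=1, p₋₂=0, q₋₁=0, q₋₂=1):
  k=0: a=9, p=9, q=1
  k=1: a=13, p=118, q=13
  k=2: a=3, p=363, q=40
  k=3: a=7, p=2659, q=293
  k=4: a=1, p=3022, q=333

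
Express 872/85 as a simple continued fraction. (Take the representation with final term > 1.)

[10; 3, 1, 6, 3]

872 = 10×85 + 22
85 = 3×22 + 19
22 = 1×19 + 3
19 = 6×3 + 1
3 = 3×1 + 0  (stop)
So 872/85 = [10; 3, 1, 6, 3].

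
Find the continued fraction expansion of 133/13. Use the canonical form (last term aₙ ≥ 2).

133 = 10×13 + 3
13 = 4×3 + 1
3 = 3×1 + 0  (stop)
So 133/13 = [10; 4, 3].

[10; 4, 3]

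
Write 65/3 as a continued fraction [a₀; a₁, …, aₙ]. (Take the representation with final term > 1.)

[21; 1, 2]

65 = 21×3 + 2
3 = 1×2 + 1
2 = 2×1 + 0  (stop)
So 65/3 = [21; 1, 2].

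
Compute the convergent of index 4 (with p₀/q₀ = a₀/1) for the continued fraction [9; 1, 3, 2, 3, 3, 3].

Using pₖ = aₖpₖ₋₁ + pₖ₋₂, qₖ = aₖqₖ₋₁ + qₖ₋₂ (with p₋₁=1, p₋₂=0, q₋₁=0, q₋₂=1):
  k=0: a=9, p=9, q=1
  k=1: a=1, p=10, q=1
  k=2: a=3, p=39, q=4
  k=3: a=2, p=88, q=9
  k=4: a=3, p=303, q=31

303/31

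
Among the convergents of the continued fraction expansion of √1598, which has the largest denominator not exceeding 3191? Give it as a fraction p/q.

126281/3159

√1598 = [39; 1, 38, 1, 78, …] (period length 4).
Convergents:
  p_0/q_0 = 39/1
  p_1/q_1 = 40/1
  p_2/q_2 = 1559/39
  p_3/q_3 = 1599/40
  p_4/q_4 = 126281/3159
  p_5/q_5 = 127880/3199
q_4 = 3159 ≤ 3191 < 3199 = q_5, so the answer is 126281/3159.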